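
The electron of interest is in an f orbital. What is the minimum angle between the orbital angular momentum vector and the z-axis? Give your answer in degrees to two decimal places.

θ_min ≈ 30.00°

An f state has l = 3.
|L|² = l(l+1)ℏ² = 12ℏ², so |L| = 2√3 ℏ.
The smallest angle corresponds to the largest L_z, i.e. m_l = l = 3, giving L_z = 3ℏ.
cos θ_min = 3/√12, so θ_min ≈ 30.00°.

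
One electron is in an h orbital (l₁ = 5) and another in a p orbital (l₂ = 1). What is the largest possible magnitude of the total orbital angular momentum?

|L_tot|_max = √42 ℏ ≈ 6.481ℏ

By the triangle rule, |l₁ − l₂| ≤ L ≤ l₁ + l₂.
So L can be 4, 5, 6.
The largest magnitude corresponds to L = 6: |L_tot| = ℏ√(6·7) = √42 ℏ.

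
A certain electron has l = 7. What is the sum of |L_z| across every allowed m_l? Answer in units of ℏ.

Σ|L_z| = 56 ℏ

m_l runs from −7 to 7, i.e. {-7, -6, -5, -4, -3, -2, -1, 0, 1, 2, 3, 4, 5, 6, 7}.
Σ|m_l| = l(l+1) = 56.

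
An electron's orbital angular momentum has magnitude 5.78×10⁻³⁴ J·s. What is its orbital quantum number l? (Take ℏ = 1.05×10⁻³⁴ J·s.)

l = 5

|L|/ℏ = (5.78×10⁻³⁴)/(1.05×10⁻³⁴) ≈ 5.505.
(|L|/ℏ)² = l(l+1) ≈ 30.30 ⇒ l = 5.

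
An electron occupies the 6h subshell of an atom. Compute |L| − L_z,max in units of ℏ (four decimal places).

6h means n = 6, l = 5.
|L| = √30 ℏ ≈ 5.4772ℏ, while L_z,max = lℏ = 5ℏ.
The difference is (√30 − 5)ℏ ≈ 0.4772ℏ.

|L| − L_z,max ≈ 0.4772ℏ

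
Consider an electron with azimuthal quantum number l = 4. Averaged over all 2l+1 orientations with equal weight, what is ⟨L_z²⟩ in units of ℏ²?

⟨L_z²⟩ = 6.667 ℏ²

m_l ∈ {-4, -3, -2, -1, 0, 1, 2, 3, 4}.
Average of L_z² over 9 states: 60/9 ℏ² = 6.667 ℏ².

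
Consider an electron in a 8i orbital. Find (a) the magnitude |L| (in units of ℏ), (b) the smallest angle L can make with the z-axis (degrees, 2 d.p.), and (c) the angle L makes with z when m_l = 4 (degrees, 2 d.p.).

8i means n = 8, l = 6.
|L| = ℏ√(6·7) = √42 ℏ ≈ 6.481ℏ.
cos θ_min = 6/√42, so θ_min ≈ 22.21°.
For m_l = 4: cos θ = 4/√42, θ ≈ 51.89°.

|L| = √42 ℏ ≈ 6.481ℏ; θ_min ≈ 22.21°; θ(m_l=4) ≈ 51.89°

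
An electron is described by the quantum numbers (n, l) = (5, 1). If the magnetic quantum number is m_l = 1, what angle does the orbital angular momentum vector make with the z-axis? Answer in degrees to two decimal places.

θ ≈ 45.00°

|L| = √(l(l+1)) ℏ = √2 ℏ.
L_z = m_l ℏ = 1ℏ.
cos θ = L_z/|L| = 1/√2, so θ ≈ 45.00°.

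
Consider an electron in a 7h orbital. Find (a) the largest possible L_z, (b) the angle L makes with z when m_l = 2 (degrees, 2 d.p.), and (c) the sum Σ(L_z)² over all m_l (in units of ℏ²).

7h means n = 7, l = 5.
L_z,max = lℏ = 5ℏ.
For m_l = 2: cos θ = 2/√30, θ ≈ 68.58°.
Σ m_l² = 110, so Σ(L_z)² = 110 ℏ².

L_z,max = 5ℏ; θ(m_l=2) ≈ 68.58°; Σ(L_z)² = 110 ℏ²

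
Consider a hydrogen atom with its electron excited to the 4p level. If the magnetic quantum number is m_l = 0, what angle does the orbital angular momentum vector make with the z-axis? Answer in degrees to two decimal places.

θ ≈ 90.00°

The 4p level has l = 1.
|L| = √(l(l+1)) ℏ = √2 ℏ.
L_z = m_l ℏ = 0ℏ.
cos θ = L_z/|L| = 0/√2, so θ ≈ 90.00°.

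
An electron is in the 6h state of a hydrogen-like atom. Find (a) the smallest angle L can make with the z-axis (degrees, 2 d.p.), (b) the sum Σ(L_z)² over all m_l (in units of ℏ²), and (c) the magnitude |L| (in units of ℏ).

6h means n = 6, l = 5.
cos θ_min = 5/√30, so θ_min ≈ 24.09°.
Σ m_l² = 110, so Σ(L_z)² = 110 ℏ².
|L| = ℏ√(5·6) = √30 ℏ ≈ 5.477ℏ.

θ_min ≈ 24.09°; Σ(L_z)² = 110 ℏ²; |L| = √30 ℏ ≈ 5.477ℏ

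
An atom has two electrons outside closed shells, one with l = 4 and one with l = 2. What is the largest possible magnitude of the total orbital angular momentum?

Angular momentum addition gives L = |l₁ − l₂|, …, l₁ + l₂.
Allowed values: L = 2, 3, 4, 5, 6.
The largest magnitude corresponds to L = 6: |L_tot| = ℏ√(6·7) = √42 ℏ.

|L_tot|_max = √42 ℏ ≈ 6.481ℏ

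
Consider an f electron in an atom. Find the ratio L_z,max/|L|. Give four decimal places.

The letter f corresponds to l = 3.
|L| = 2√3 ℏ ≈ 3.4641ℏ, while L_z,max = lℏ = 3ℏ.
L_z,max/|L| = 3/√12 = 0.8660.

L_z,max/|L| = 0.8660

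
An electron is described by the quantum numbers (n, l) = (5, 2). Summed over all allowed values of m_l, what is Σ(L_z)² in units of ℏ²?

Σ(L_z)² = 10 ℏ²

m_l runs from −2 to 2, i.e. {-2, -1, 0, 1, 2}.
Summing m² from −2 to 2: Σ m_l² = 10.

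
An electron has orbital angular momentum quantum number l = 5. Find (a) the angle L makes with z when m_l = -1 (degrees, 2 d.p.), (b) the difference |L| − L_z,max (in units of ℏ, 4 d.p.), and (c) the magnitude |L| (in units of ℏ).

For m_l = -1: cos θ = -1/√30, θ ≈ 100.52°.
|L| − L_z,max = (√30 − 5)ℏ ≈ 0.4772ℏ.
|L| = ℏ√(5·6) = √30 ℏ ≈ 5.477ℏ.

θ(m_l=-1) ≈ 100.52°; |L|−L_z,max ≈ 0.4772ℏ; |L| = √30 ℏ ≈ 5.477ℏ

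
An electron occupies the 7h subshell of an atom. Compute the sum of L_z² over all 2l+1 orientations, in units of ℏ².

Σ(L_z)² = 110 ℏ²

The 7h subshell has l = 5.
The allowed m_l values are -5, -4, -3, -2, -1, 0, 1, 2, 3, 4, 5.
Summing m² from −5 to 5: Σ m_l² = 110.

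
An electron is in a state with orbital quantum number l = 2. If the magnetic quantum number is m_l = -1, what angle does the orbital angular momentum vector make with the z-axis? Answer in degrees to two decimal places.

θ ≈ 114.09°

|L|² = l(l+1)ℏ² = 6ℏ², so |L| = √6 ℏ.
L_z = m_l ℏ = −1ℏ.
cos θ = L_z/|L| = -1/√6, so θ ≈ 114.09°.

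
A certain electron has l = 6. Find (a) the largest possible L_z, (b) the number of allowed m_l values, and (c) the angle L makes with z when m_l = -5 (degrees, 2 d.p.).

L_z,max = lℏ = 6ℏ.
There are 2l+1 = 13 values of m_l.
For m_l = -5: cos θ = -5/√42, θ ≈ 140.49°.

L_z,max = 6ℏ; 13 values; θ(m_l=-5) ≈ 140.49°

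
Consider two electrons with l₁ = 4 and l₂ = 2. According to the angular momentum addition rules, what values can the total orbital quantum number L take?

L runs from |4 − 2| = 2 to 4 + 2 = 6.
So L can be 2, 3, 4, 5, 6.

L = 2, 3, 4, 5, 6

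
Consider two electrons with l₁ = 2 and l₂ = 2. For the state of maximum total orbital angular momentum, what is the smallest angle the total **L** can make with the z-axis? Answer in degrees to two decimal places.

The total orbital quantum number L ranges from |l₁ − l₂| to l₁ + l₂ in integer steps.
L ∈ {0, 1, 2, 3, 4}.
The maximum is L = 4, with |L_tot| = ℏ√(4·5) = 2√5 ℏ.
The minimum angle with z is arccos(4/√20) ≈ 26.57°.

θ_min ≈ 26.57°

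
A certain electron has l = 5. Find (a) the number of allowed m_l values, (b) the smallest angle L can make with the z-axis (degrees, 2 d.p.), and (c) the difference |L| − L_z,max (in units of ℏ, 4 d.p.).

11 values; θ_min ≈ 24.09°; |L|−L_z,max ≈ 0.4772ℏ

There are 2l+1 = 11 values of m_l.
cos θ_min = 5/√30, so θ_min ≈ 24.09°.
|L| − L_z,max = (√30 − 5)ℏ ≈ 0.4772ℏ.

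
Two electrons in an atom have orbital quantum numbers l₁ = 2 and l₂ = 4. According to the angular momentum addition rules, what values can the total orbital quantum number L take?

L runs from |2 − 4| = 2 to 2 + 4 = 6.
L ∈ {2, 3, 4, 5, 6}.

L = 2, 3, 4, 5, 6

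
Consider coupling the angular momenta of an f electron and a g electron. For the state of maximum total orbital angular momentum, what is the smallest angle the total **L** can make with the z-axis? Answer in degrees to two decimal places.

Angular momentum addition gives L = |l₁ − l₂|, …, l₁ + l₂.
L ∈ {1, 2, 3, 4, 5, 6, 7}.
The maximum is L = 7, with |L_tot| = ℏ√(7·8) = 2√14 ℏ.
The minimum angle with z is arccos(7/√56) ≈ 20.70°.

θ_min ≈ 20.70°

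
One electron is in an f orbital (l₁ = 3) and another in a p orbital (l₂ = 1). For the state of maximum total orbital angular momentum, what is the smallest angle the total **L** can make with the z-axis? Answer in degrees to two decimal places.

θ_min ≈ 26.57°

Angular momentum addition gives L = |l₁ − l₂|, …, l₁ + l₂.
L ∈ {2, 3, 4}.
The maximum is L = 4, with |L_tot| = ℏ√(4·5) = 2√5 ℏ.
The minimum angle with z is arccos(4/√20) ≈ 26.57°.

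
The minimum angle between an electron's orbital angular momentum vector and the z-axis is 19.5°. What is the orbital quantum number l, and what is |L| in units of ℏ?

l = 8, |L| = 6√2 ℏ ≈ 8.485ℏ

cos²θ_min = l/(l+1) = 0.8886.
Thus l = 0.8886/(1 − 0.8886) ≈ 8.
Then |L| = ℏ√(8·9) = 6√2 ℏ.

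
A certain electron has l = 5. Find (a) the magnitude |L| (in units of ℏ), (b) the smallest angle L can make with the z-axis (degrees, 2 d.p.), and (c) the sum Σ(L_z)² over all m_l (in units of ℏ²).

|L| = ℏ√(5·6) = √30 ℏ ≈ 5.477ℏ.
cos θ_min = 5/√30, so θ_min ≈ 24.09°.
Σ m_l² = 110, so Σ(L_z)² = 110 ℏ².

|L| = √30 ℏ ≈ 5.477ℏ; θ_min ≈ 24.09°; Σ(L_z)² = 110 ℏ²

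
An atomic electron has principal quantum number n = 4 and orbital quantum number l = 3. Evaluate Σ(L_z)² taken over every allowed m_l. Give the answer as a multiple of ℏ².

Σ(L_z)² = 28 ℏ²

The allowed m_l values are -3, -2, -1, 0, 1, 2, 3.
Σ m_l² = 2·(1 + 4 + 9) = 28.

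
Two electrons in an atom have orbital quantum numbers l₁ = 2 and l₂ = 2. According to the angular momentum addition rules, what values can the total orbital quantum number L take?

L = 0, 1, 2, 3, 4

L runs from |2 − 2| = 0 to 2 + 2 = 4.
So L can be 0, 1, 2, 3, 4.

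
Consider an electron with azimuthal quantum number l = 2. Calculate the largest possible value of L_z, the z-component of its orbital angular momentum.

L_z,max = 2ℏ

L_z = m_l ℏ with m_l ∈ {−2, …, 2}; the maximum is m_l = 2.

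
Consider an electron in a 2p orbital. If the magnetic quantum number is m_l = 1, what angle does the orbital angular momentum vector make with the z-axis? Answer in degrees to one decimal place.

The 2p subshell has l = 1.
|L|² = l(l+1)ℏ² = 2ℏ², so |L| = √2 ℏ.
L_z = m_l ℏ = 1ℏ.
cos θ = L_z/|L| = 1/√2, so θ ≈ 45.0°.

θ ≈ 45.0°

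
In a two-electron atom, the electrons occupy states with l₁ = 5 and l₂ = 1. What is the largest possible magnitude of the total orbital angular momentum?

L runs from |5 − 1| = 4 to 5 + 1 = 6.
L ∈ {4, 5, 6}.
The largest magnitude corresponds to L = 6: |L_tot| = ℏ√(6·7) = √42 ℏ.

|L_tot|_max = √42 ℏ ≈ 6.481ℏ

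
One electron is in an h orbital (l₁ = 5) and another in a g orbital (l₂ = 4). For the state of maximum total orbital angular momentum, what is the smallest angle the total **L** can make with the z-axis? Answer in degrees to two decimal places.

θ_min ≈ 18.43°

The total orbital quantum number L ranges from |l₁ − l₂| to l₁ + l₂ in integer steps.
L ∈ {1, 2, 3, 4, 5, 6, 7, 8, 9}.
The maximum is L = 9, with |L_tot| = ℏ√(9·10) = 3√10 ℏ.
The minimum angle with z is arccos(9/√90) ≈ 18.43°.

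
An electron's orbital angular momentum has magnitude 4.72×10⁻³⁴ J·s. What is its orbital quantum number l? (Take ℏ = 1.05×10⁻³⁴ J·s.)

In units of ℏ, |L| ≈ 4.495.
l(l+1) ≈ 4.495² ≈ 20.21, so l = 4.

l = 4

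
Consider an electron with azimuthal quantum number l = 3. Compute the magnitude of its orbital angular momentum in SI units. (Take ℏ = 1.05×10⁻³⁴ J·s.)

|L| = 3.64×10⁻³⁴ J·s

|L| = ℏ√(l(l+1)) = ℏ√(3·4) = 2√3 ℏ
Numerically, |L| = 3.464 × (1.05×10⁻³⁴ J·s) = 3.64×10⁻³⁴ J·s.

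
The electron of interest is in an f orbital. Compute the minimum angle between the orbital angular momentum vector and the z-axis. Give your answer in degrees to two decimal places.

For an f orbital, l = 3.
|L|² = l(l+1)ℏ² = 12ℏ², so |L| = 2√3 ℏ.
The smallest angle corresponds to the largest L_z, i.e. m_l = l = 3, giving L_z = 3ℏ.
cos θ_min = 3/√12, so θ_min ≈ 30.00°.

θ_min ≈ 30.00°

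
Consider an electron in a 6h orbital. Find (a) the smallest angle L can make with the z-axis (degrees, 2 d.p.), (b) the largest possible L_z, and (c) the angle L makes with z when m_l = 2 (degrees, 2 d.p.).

The 6h subshell has l = 5.
cos θ_min = 5/√30, so θ_min ≈ 24.09°.
L_z,max = lℏ = 5ℏ.
For m_l = 2: cos θ = 2/√30, θ ≈ 68.58°.

θ_min ≈ 24.09°; L_z,max = 5ℏ; θ(m_l=2) ≈ 68.58°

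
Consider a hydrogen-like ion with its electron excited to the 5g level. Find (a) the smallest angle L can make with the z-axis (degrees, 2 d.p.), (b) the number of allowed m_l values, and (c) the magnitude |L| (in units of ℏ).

θ_min ≈ 26.57°; 9 values; |L| = 2√5 ℏ ≈ 4.472ℏ

The 5g level has l = 4.
cos θ_min = 4/√20, so θ_min ≈ 26.57°.
There are 2l+1 = 9 values of m_l.
|L| = ℏ√(4·5) = 2√5 ℏ ≈ 4.472ℏ.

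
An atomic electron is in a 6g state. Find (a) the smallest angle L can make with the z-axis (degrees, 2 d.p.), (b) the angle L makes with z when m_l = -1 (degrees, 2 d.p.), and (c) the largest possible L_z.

θ_min ≈ 26.57°; θ(m_l=-1) ≈ 102.92°; L_z,max = 4ℏ

6g means n = 6, l = 4.
cos θ_min = 4/√20, so θ_min ≈ 26.57°.
For m_l = -1: cos θ = -1/√20, θ ≈ 102.92°.
L_z,max = lℏ = 4ℏ.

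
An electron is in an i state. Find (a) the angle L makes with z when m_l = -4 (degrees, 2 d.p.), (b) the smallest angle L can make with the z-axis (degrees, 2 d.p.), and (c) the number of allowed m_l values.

The letter i corresponds to l = 6.
For m_l = -4: cos θ = -4/√42, θ ≈ 128.11°.
cos θ_min = 6/√42, so θ_min ≈ 22.21°.
There are 2l+1 = 13 values of m_l.

θ(m_l=-4) ≈ 128.11°; θ_min ≈ 22.21°; 13 values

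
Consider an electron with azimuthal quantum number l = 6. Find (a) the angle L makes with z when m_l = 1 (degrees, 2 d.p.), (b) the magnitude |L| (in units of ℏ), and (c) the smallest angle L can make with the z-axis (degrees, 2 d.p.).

θ(m_l=1) ≈ 81.12°; |L| = √42 ℏ ≈ 6.481ℏ; θ_min ≈ 22.21°

For m_l = 1: cos θ = 1/√42, θ ≈ 81.12°.
|L| = ℏ√(6·7) = √42 ℏ ≈ 6.481ℏ.
cos θ_min = 6/√42, so θ_min ≈ 22.21°.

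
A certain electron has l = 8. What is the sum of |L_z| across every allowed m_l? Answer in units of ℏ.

m_l runs from −8 to 8, i.e. {-8, -7, -6, -5, -4, -3, -2, -1, 0, 1, 2, 3, 4, 5, 6, 7, 8}.
Σ|m_l| = 2·8(8+1)/2 = 72.

Σ|L_z| = 72 ℏ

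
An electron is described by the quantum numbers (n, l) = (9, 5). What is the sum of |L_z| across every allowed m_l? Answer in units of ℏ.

Σ|L_z| = 30 ℏ

m_l runs from −5 to 5, i.e. {-5, -4, -3, -2, -1, 0, 1, 2, 3, 4, 5}.
Σ|m_l| = l(l+1) = 30.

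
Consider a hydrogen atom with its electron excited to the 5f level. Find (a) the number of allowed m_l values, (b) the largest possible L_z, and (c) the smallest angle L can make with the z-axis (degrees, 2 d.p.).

7 values; L_z,max = 3ℏ; θ_min ≈ 30.00°

The 5f level has l = 3.
There are 2l+1 = 7 values of m_l.
L_z,max = lℏ = 3ℏ.
cos θ_min = 3/√12, so θ_min ≈ 30.00°.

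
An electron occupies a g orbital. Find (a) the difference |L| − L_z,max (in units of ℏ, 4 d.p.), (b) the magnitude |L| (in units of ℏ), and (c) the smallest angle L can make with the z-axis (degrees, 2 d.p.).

|L|−L_z,max ≈ 0.4721ℏ; |L| = 2√5 ℏ ≈ 4.472ℏ; θ_min ≈ 26.57°

G corresponds to l = 4.
|L| − L_z,max = (2√5 − 4)ℏ ≈ 0.4721ℏ.
|L| = ℏ√(4·5) = 2√5 ℏ ≈ 4.472ℏ.
cos θ_min = 4/√20, so θ_min ≈ 26.57°.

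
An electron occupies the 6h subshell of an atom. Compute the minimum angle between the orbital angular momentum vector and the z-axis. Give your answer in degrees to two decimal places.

6h means n = 6, l = 5.
|L| = ℏ√(l(l+1)) = √30 ℏ.
The smallest angle corresponds to the largest L_z, i.e. m_l = l = 5, giving L_z = 5ℏ.
cos θ_min = 5/√30, so θ_min ≈ 24.09°.

θ_min ≈ 24.09°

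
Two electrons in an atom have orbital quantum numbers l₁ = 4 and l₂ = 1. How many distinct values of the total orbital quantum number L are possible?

3

L runs from |4 − 1| = 3 to 4 + 1 = 5.
L ∈ {3, 4, 5}.
That is 3 values.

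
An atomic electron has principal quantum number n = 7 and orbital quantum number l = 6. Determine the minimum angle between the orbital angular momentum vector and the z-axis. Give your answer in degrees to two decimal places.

θ_min ≈ 22.21°

|L|² = l(l+1)ℏ² = 42ℏ², so |L| = √42 ℏ.
The smallest angle corresponds to the largest L_z, i.e. m_l = l = 6, giving L_z = 6ℏ.
cos θ_min = 6/√42, so θ_min ≈ 22.21°.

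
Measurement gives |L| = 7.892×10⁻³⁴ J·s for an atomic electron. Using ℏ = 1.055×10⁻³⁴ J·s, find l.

l = 7

Dividing by ℏ: |L|/ℏ ≈ 7.481.
Set l(l+1) = 55.96; the integer solution is l = 7.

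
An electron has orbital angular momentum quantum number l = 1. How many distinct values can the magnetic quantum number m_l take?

3

The number of m_l values is 2l + 1 = 2·1 + 1 = 3.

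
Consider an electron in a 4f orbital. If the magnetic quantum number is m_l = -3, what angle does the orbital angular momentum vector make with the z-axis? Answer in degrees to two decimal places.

4f means n = 4, l = 3.
|L|² = l(l+1)ℏ² = 12ℏ², so |L| = 2√3 ℏ.
L_z = m_l ℏ = −3ℏ.
cos θ = L_z/|L| = -3/√12, so θ ≈ 150.00°.

θ ≈ 150.00°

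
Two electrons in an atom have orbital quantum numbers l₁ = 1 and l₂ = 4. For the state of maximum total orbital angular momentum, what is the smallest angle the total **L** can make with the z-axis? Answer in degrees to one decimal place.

θ_min ≈ 24.1°

By the triangle rule, |l₁ − l₂| ≤ L ≤ l₁ + l₂.
So L can be 3, 4, 5.
The maximum is L = 5, with |L_tot| = ℏ√(5·6) = √30 ℏ.
The minimum angle with z is arccos(5/√30) ≈ 24.1°.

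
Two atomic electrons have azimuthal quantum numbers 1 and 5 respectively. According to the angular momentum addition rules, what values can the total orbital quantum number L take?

The total orbital quantum number L ranges from |l₁ − l₂| to l₁ + l₂ in integer steps.
So L can be 4, 5, 6.

L = 4, 5, 6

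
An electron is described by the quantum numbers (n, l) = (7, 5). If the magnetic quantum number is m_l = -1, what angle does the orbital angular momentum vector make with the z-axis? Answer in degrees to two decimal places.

θ ≈ 100.52°

|L| = √(l(l+1)) ℏ = √30 ℏ.
L_z = m_l ℏ = −1ℏ.
cos θ = L_z/|L| = -1/√30, so θ ≈ 100.52°.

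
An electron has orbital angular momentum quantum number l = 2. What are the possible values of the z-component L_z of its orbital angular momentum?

L_z = m_l ℏ with m_l ranging from −l to +l in integer steps.
For l = 2: m_l ∈ {-2, -1, 0, 1, 2}.

L_z ∈ {−2ℏ, −ℏ, 0, ℏ, 2ℏ}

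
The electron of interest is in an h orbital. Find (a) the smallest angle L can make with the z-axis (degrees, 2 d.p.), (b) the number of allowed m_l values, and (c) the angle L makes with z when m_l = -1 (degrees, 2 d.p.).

An h state has l = 5.
cos θ_min = 5/√30, so θ_min ≈ 24.09°.
There are 2l+1 = 11 values of m_l.
For m_l = -1: cos θ = -1/√30, θ ≈ 100.52°.

θ_min ≈ 24.09°; 11 values; θ(m_l=-1) ≈ 100.52°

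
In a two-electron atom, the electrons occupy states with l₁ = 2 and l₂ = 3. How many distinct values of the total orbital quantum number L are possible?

5

Angular momentum addition gives L = |l₁ − l₂|, …, l₁ + l₂.
Allowed values: L = 1, 2, 3, 4, 5.
That is 5 values.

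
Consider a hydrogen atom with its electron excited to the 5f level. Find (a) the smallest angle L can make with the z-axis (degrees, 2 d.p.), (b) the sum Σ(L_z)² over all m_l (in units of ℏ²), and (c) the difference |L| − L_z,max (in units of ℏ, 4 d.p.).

The 5f level has l = 3.
cos θ_min = 3/√12, so θ_min ≈ 30.00°.
Σ m_l² = 28, so Σ(L_z)² = 28 ℏ².
|L| − L_z,max = (2√3 − 3)ℏ ≈ 0.4641ℏ.

θ_min ≈ 30.00°; Σ(L_z)² = 28 ℏ²; |L|−L_z,max ≈ 0.4641ℏ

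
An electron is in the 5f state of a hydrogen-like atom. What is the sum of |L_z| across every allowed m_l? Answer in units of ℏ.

The 5f subshell has l = 3.
m_l runs from −3 to 3, i.e. {-3, -2, -1, 0, 1, 2, 3}.
Σ|m_l| = 2·3(3+1)/2 = 12.

Σ|L_z| = 12 ℏ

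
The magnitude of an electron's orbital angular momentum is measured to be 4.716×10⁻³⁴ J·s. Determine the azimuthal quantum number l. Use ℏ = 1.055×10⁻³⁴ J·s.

l = 4

In units of ℏ, |L| ≈ 4.470.
Set l(l+1) = 19.98; the integer solution is l = 4.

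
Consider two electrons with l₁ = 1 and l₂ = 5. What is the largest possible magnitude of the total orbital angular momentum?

L runs from |1 − 5| = 4 to 1 + 5 = 6.
L ∈ {4, 5, 6}.
The largest magnitude corresponds to L = 6: |L_tot| = ℏ√(6·7) = √42 ℏ.

|L_tot|_max = √42 ℏ ≈ 6.481ℏ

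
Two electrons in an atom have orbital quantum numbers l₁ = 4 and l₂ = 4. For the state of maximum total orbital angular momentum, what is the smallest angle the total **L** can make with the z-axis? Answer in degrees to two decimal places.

L runs from |4 − 4| = 0 to 4 + 4 = 8.
L ∈ {0, 1, 2, 3, 4, 5, 6, 7, 8}.
The maximum is L = 8, with |L_tot| = ℏ√(8·9) = 6√2 ℏ.
The minimum angle with z is arccos(8/√72) ≈ 19.47°.

θ_min ≈ 19.47°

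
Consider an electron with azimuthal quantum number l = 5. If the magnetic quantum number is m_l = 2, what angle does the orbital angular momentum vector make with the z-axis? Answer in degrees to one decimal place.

θ ≈ 68.6°

|L| = √(l(l+1)) ℏ = √30 ℏ.
L_z = m_l ℏ = 2ℏ.
cos θ = L_z/|L| = 2/√30, so θ ≈ 68.6°.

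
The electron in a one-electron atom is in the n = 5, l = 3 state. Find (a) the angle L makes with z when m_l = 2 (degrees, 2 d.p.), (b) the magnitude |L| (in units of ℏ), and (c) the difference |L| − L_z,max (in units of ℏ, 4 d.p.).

For m_l = 2: cos θ = 2/√12, θ ≈ 54.74°.
|L| = ℏ√(3·4) = 2√3 ℏ ≈ 3.464ℏ.
|L| − L_z,max = (2√3 − 3)ℏ ≈ 0.4641ℏ.

θ(m_l=2) ≈ 54.74°; |L| = 2√3 ℏ ≈ 3.464ℏ; |L|−L_z,max ≈ 0.4641ℏ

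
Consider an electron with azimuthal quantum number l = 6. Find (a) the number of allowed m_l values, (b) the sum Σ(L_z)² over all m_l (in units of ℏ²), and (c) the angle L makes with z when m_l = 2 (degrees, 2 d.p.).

13 values; Σ(L_z)² = 182 ℏ²; θ(m_l=2) ≈ 72.02°

There are 2l+1 = 13 values of m_l.
Σ m_l² = 182, so Σ(L_z)² = 182 ℏ².
For m_l = 2: cos θ = 2/√42, θ ≈ 72.02°.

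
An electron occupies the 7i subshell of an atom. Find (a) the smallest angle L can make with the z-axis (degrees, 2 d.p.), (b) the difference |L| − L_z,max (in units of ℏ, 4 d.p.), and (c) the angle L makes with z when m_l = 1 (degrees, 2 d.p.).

For 7i, l = 6.
cos θ_min = 6/√42, so θ_min ≈ 22.21°.
|L| − L_z,max = (√42 − 6)ℏ ≈ 0.4807ℏ.
For m_l = 1: cos θ = 1/√42, θ ≈ 81.12°.

θ_min ≈ 22.21°; |L|−L_z,max ≈ 0.4807ℏ; θ(m_l=1) ≈ 81.12°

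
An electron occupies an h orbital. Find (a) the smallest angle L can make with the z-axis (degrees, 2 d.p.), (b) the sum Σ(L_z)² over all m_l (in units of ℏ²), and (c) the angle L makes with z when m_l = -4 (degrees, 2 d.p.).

θ_min ≈ 24.09°; Σ(L_z)² = 110 ℏ²; θ(m_l=-4) ≈ 136.91°

An h state has l = 5.
cos θ_min = 5/√30, so θ_min ≈ 24.09°.
Σ m_l² = 110, so Σ(L_z)² = 110 ℏ².
For m_l = -4: cos θ = -4/√30, θ ≈ 136.91°.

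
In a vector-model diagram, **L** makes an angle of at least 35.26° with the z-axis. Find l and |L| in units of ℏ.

l = 2, |L| = √6 ℏ ≈ 2.449ℏ

cos θ_min = l/√(l(l+1)) = √(l/(l+1)), so l/(l+1) = cos²(35.26°) = 0.6667.
Solving: l = 2.
Then |L| = ℏ√(2·3) = √6 ℏ.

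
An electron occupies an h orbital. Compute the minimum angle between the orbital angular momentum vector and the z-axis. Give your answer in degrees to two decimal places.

θ_min ≈ 24.09°

H corresponds to l = 5.
|L| = ℏ√(l(l+1)) = √30 ℏ.
The smallest angle corresponds to the largest L_z, i.e. m_l = l = 5, giving L_z = 5ℏ.
cos θ_min = 5/√30, so θ_min ≈ 24.09°.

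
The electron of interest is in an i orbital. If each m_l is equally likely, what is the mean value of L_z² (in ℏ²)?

An i state has l = 6.
m_l ∈ {-6, -5, -4, -3, -2, -1, 0, 1, 2, 3, 4, 5, 6}.
⟨L_z²⟩ = ℏ²·(Σ m_l²)/(2l+1) = ℏ²·182/13 = 14ℏ².

⟨L_z²⟩ = 14 ℏ²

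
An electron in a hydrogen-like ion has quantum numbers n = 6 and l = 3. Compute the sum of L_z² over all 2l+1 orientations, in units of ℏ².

m_l ∈ {-3, -2, -1, 0, 1, 2, 3}.
Σ m_l² = l(l+1)(2l+1)/3 = 3·4·7/3 = 28.

Σ(L_z)² = 28 ℏ²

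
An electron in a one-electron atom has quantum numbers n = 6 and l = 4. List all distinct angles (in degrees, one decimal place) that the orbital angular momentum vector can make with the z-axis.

|L|² = l(l+1)ℏ² = 20ℏ², so |L| = 2√5 ℏ.
cos θ = m_l/√20 for each m_l ∈ {-4, -3, -2, -1, 0, 1, 2, 3, 4}.

θ ∈ {26.6°, 47.9°, 63.4°, 77.1°, 90.0°, 102.9°, 116.6°, 132.1°, 153.4°}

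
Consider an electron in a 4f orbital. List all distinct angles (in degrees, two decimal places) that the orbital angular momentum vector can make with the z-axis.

For 4f, l = 3.
|L| = ℏ√(l(l+1)) = 2√3 ℏ.
cos θ = m_l/√12 for each m_l ∈ {-3, -2, -1, 0, 1, 2, 3}.

θ ∈ {30.00°, 54.74°, 73.22°, 90.00°, 106.78°, 125.26°, 150.00°}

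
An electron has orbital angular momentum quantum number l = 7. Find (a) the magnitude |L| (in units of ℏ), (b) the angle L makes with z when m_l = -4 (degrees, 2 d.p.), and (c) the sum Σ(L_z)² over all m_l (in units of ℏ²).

|L| = 2√14 ℏ ≈ 7.483ℏ; θ(m_l=-4) ≈ 122.31°; Σ(L_z)² = 280 ℏ²

|L| = ℏ√(7·8) = 2√14 ℏ ≈ 7.483ℏ.
For m_l = -4: cos θ = -4/√56, θ ≈ 122.31°.
Σ m_l² = 280, so Σ(L_z)² = 280 ℏ².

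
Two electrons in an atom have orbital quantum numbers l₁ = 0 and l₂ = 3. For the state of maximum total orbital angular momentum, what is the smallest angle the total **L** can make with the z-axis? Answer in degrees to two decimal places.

By the triangle rule, |l₁ − l₂| ≤ L ≤ l₁ + l₂.
L ∈ {3}.
The maximum is L = 3, with |L_tot| = ℏ√(3·4) = 2√3 ℏ.
The minimum angle with z is arccos(3/√12) ≈ 30.00°.

θ_min ≈ 30.00°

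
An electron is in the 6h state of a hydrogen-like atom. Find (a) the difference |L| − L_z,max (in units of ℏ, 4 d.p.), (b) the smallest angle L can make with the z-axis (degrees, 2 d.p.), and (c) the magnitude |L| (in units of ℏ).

|L|−L_z,max ≈ 0.4772ℏ; θ_min ≈ 24.09°; |L| = √30 ℏ ≈ 5.477ℏ

The 6h subshell has l = 5.
|L| − L_z,max = (√30 − 5)ℏ ≈ 0.4772ℏ.
cos θ_min = 5/√30, so θ_min ≈ 24.09°.
|L| = ℏ√(5·6) = √30 ℏ ≈ 5.477ℏ.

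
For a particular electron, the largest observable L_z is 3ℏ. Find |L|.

|L| = 2√3 ℏ ≈ 3.464ℏ

The maximum L_z equals lℏ, giving l = 3.
Then |L| = ℏ√(3·4) = 2√3 ℏ.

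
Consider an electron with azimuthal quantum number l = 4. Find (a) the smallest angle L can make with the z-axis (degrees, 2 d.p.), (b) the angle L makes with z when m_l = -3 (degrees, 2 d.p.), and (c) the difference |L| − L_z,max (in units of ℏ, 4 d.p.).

θ_min ≈ 26.57°; θ(m_l=-3) ≈ 132.13°; |L|−L_z,max ≈ 0.4721ℏ

cos θ_min = 4/√20, so θ_min ≈ 26.57°.
For m_l = -3: cos θ = -3/√20, θ ≈ 132.13°.
|L| − L_z,max = (2√5 − 4)ℏ ≈ 0.4721ℏ.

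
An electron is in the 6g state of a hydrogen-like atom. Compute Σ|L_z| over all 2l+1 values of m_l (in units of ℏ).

For 6g, l = 4.
The allowed m_l values are -4, -3, -2, -1, 0, 1, 2, 3, 4.
Σ|m_l| = 2·4(4+1)/2 = 20.

Σ|L_z| = 20 ℏ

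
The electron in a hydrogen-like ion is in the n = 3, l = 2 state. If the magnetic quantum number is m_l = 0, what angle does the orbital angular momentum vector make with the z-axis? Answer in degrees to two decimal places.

|L|² = l(l+1)ℏ² = 6ℏ², so |L| = √6 ℏ.
L_z = m_l ℏ = 0ℏ.
cos θ = L_z/|L| = 0/√6, so θ ≈ 90.00°.

θ ≈ 90.00°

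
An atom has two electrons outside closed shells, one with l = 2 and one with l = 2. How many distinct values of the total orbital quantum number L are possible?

L runs from |2 − 2| = 0 to 2 + 2 = 4.
L ∈ {0, 1, 2, 3, 4}.
That is 5 values.

5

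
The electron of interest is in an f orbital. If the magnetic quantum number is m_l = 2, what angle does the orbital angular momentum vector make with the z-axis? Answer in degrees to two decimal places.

θ ≈ 54.74°

For an f orbital, l = 3.
|L| = √(l(l+1)) ℏ = 2√3 ℏ.
L_z = m_l ℏ = 2ℏ.
cos θ = L_z/|L| = 2/√12, so θ ≈ 54.74°.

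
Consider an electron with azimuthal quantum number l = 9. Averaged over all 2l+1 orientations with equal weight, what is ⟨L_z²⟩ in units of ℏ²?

The allowed m_l values are -9, -8, -7, -6, -5, -4, -3, -2, -1, 0, 1, 2, 3, 4, 5, 6, 7, 8, 9.
⟨L_z²⟩ = ℏ²·(Σ m_l²)/(2l+1) = ℏ²·570/19 = 30ℏ².

⟨L_z²⟩ = 30 ℏ²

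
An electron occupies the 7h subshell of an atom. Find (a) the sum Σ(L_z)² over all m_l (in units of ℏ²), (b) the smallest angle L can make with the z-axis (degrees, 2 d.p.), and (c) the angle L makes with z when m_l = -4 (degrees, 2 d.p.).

The 7h subshell has l = 5.
Σ m_l² = 110, so Σ(L_z)² = 110 ℏ².
cos θ_min = 5/√30, so θ_min ≈ 24.09°.
For m_l = -4: cos θ = -4/√30, θ ≈ 136.91°.

Σ(L_z)² = 110 ℏ²; θ_min ≈ 24.09°; θ(m_l=-4) ≈ 136.91°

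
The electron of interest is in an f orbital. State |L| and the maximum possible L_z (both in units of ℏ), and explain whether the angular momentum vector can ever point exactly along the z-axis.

No: L_z,max = 3ℏ < |L| = 2√3 ℏ ≈ 3.464ℏ

The letter f corresponds to l = 3.
|L| = 2√3 ℏ ≈ 3.4641ℏ, while L_z,max = lℏ = 3ℏ.
Since |L| > L_z,max, the vector can never point exactly along z; the closest it comes is θ_min = arccos(3/√12) ≈ 30.0°.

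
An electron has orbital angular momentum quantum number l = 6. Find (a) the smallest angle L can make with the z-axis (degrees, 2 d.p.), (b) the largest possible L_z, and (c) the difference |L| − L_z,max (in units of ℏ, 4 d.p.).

θ_min ≈ 22.21°; L_z,max = 6ℏ; |L|−L_z,max ≈ 0.4807ℏ

cos θ_min = 6/√42, so θ_min ≈ 22.21°.
L_z,max = lℏ = 6ℏ.
|L| − L_z,max = (√42 − 6)ℏ ≈ 0.4807ℏ.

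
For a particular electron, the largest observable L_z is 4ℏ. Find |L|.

|L| = 2√5 ℏ ≈ 4.472ℏ

L_z,max = lℏ, so l = 4.
|L| = √(l(l+1)) ℏ = 2√5 ℏ.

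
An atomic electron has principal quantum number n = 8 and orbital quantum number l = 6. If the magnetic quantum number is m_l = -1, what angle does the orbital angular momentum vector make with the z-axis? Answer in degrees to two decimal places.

θ ≈ 98.88°

|L| = √(l(l+1)) ℏ = √42 ℏ.
L_z = m_l ℏ = −1ℏ.
cos θ = L_z/|L| = -1/√42, so θ ≈ 98.88°.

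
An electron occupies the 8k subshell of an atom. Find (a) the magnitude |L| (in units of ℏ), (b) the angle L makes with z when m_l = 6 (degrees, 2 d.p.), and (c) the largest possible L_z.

|L| = 2√14 ℏ ≈ 7.483ℏ; θ(m_l=6) ≈ 36.70°; L_z,max = 7ℏ

For 8k, l = 7.
|L| = ℏ√(7·8) = 2√14 ℏ ≈ 7.483ℏ.
For m_l = 6: cos θ = 6/√56, θ ≈ 36.70°.
L_z,max = lℏ = 7ℏ.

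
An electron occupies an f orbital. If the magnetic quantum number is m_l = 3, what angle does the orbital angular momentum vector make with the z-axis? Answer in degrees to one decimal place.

θ ≈ 30.0°

For an f orbital, l = 3.
|L|² = l(l+1)ℏ² = 12ℏ², so |L| = 2√3 ℏ.
L_z = m_l ℏ = 3ℏ.
cos θ = L_z/|L| = 3/√12, so θ ≈ 30.0°.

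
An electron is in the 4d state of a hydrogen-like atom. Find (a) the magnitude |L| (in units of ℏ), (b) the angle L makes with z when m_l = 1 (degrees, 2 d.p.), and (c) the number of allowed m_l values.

|L| = √6 ℏ ≈ 2.449ℏ; θ(m_l=1) ≈ 65.91°; 5 values

For 4d, l = 2.
|L| = ℏ√(2·3) = √6 ℏ ≈ 2.449ℏ.
For m_l = 1: cos θ = 1/√6, θ ≈ 65.91°.
There are 2l+1 = 5 values of m_l.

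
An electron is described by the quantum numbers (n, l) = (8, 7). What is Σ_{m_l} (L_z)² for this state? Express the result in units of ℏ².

m_l ∈ {-7, -6, -5, -4, -3, -2, -1, 0, 1, 2, 3, 4, 5, 6, 7}.
Σ m_l² = l(l+1)(2l+1)/3 = 7·8·15/3 = 280.

Σ(L_z)² = 280 ℏ²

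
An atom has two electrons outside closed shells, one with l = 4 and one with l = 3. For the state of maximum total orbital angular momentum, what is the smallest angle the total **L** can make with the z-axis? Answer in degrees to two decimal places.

θ_min ≈ 20.70°

Angular momentum addition gives L = |l₁ − l₂|, …, l₁ + l₂.
So L can be 1, 2, 3, 4, 5, 6, 7.
The maximum is L = 7, with |L_tot| = ℏ√(7·8) = 2√14 ℏ.
The minimum angle with z is arccos(7/√56) ≈ 20.70°.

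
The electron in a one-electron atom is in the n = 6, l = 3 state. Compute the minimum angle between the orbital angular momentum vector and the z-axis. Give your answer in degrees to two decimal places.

θ_min ≈ 30.00°

|L| = √(l(l+1)) ℏ = 2√3 ℏ.
The smallest angle corresponds to the largest L_z, i.e. m_l = l = 3, giving L_z = 3ℏ.
cos θ_min = 3/√12, so θ_min ≈ 30.00°.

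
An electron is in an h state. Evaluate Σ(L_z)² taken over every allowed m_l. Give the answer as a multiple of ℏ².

Σ(L_z)² = 110 ℏ²

For an h orbital, l = 5.
The allowed m_l values are -5, -4, -3, -2, -1, 0, 1, 2, 3, 4, 5.
Σ m_l² = l(l+1)(2l+1)/3 = 5·6·11/3 = 110.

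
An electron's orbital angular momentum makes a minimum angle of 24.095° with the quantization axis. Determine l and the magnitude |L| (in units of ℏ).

cos θ_min = l/√(l(l+1)) = √(l/(l+1)), so l/(l+1) = cos²(24.095°) = 0.8333.
Solving: l = 5.
Then |L| = ℏ√(5·6) = √30 ℏ.

l = 5, |L| = √30 ℏ ≈ 5.477ℏ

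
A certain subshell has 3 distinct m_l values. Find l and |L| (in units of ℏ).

Since there are 2l+1 = 3 values of m_l, l = 1.
|L| = ℏ√(l(l+1)) = ℏ√(1·2) = √2 ℏ.

l = 1, |L| = √2 ℏ ≈ 1.414ℏ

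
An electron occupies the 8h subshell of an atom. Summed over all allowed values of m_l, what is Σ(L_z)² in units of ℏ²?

8h means n = 8, l = 5.
m_l ∈ {-5, -4, -3, -2, -1, 0, 1, 2, 3, 4, 5}.
Σ m_l² = l(l+1)(2l+1)/3 = 5·6·11/3 = 110.

Σ(L_z)² = 110 ℏ²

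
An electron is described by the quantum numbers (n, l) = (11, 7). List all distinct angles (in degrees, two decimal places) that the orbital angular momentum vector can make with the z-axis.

|L|² = l(l+1)ℏ² = 56ℏ², so |L| = 2√14 ℏ.
cos θ = m_l/√56 for each m_l ∈ {-7, -6, -5, -4, -3, -2, -1, 0, 1, 2, 3, 4, 5, 6, 7}.

θ ∈ {20.70°, 36.70°, 48.08°, 57.69°, 66.37°, 74.50°, 82.32°, 90.00°, 97.68°, 105.50°, 113.63°, 122.31°, 131.92°, 143.30°, 159.30°}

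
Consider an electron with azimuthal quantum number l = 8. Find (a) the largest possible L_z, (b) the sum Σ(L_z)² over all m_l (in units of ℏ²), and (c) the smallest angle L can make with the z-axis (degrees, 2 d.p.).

L_z,max = lℏ = 8ℏ.
Σ m_l² = 408, so Σ(L_z)² = 408 ℏ².
cos θ_min = 8/√72, so θ_min ≈ 19.47°.

L_z,max = 8ℏ; Σ(L_z)² = 408 ℏ²; θ_min ≈ 19.47°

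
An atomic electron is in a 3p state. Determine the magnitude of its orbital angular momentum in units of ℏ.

3p means n = 3, l = 1.
|L| = ℏ√(l(l+1)) = ℏ√(1·2) = √2 ℏ

|L| = √2 ℏ ≈ 1.414ℏ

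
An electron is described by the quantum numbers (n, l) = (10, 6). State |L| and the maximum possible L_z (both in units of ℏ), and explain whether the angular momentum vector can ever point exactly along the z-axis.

No: L_z,max = 6ℏ < |L| = √42 ℏ ≈ 6.481ℏ

|L| = √42 ℏ ≈ 6.4807ℏ, while L_z,max = lℏ = 6ℏ.
Since |L| > L_z,max, the vector can never point exactly along z; the closest it comes is θ_min = arccos(6/√42) ≈ 22.2°.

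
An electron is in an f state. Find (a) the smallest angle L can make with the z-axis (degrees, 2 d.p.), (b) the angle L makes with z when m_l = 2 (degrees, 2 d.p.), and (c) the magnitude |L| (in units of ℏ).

For an f orbital, l = 3.
cos θ_min = 3/√12, so θ_min ≈ 30.00°.
For m_l = 2: cos θ = 2/√12, θ ≈ 54.74°.
|L| = ℏ√(3·4) = 2√3 ℏ ≈ 3.464ℏ.

θ_min ≈ 30.00°; θ(m_l=2) ≈ 54.74°; |L| = 2√3 ℏ ≈ 3.464ℏ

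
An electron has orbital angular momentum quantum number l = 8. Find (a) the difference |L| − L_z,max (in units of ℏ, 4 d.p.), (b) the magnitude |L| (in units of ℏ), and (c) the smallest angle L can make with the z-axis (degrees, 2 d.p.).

|L|−L_z,max ≈ 0.4853ℏ; |L| = 6√2 ℏ ≈ 8.485ℏ; θ_min ≈ 19.47°

|L| − L_z,max = (6√2 − 8)ℏ ≈ 0.4853ℏ.
|L| = ℏ√(8·9) = 6√2 ℏ ≈ 8.485ℏ.
cos θ_min = 8/√72, so θ_min ≈ 19.47°.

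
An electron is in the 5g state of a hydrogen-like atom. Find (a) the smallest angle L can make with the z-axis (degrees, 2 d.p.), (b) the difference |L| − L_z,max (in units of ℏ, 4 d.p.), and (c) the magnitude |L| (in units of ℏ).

The 5g subshell has l = 4.
cos θ_min = 4/√20, so θ_min ≈ 26.57°.
|L| − L_z,max = (2√5 − 4)ℏ ≈ 0.4721ℏ.
|L| = ℏ√(4·5) = 2√5 ℏ ≈ 4.472ℏ.

θ_min ≈ 26.57°; |L|−L_z,max ≈ 0.4721ℏ; |L| = 2√5 ℏ ≈ 4.472ℏ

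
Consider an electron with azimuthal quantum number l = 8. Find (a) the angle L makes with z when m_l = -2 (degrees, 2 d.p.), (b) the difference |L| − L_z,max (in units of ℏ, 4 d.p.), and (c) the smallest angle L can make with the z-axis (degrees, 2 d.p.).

For m_l = -2: cos θ = -2/√72, θ ≈ 103.63°.
|L| − L_z,max = (6√2 − 8)ℏ ≈ 0.4853ℏ.
cos θ_min = 8/√72, so θ_min ≈ 19.47°.

θ(m_l=-2) ≈ 103.63°; |L|−L_z,max ≈ 0.4853ℏ; θ_min ≈ 19.47°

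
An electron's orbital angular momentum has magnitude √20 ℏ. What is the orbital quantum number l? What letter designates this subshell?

l = 4 (g orbital)

|L| = ℏ√(l(l+1)), so l(l+1) = 20.
The positive root is l = 4.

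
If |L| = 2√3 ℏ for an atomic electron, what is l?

l = 3

(|L|/ℏ)² = l(l+1) = 12.
l² + l − 12 = 0 ⇒ l = 3.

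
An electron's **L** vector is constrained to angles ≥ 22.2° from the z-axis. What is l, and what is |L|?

cos θ_min = l/√(l(l+1)) = √(l/(l+1)), so l/(l+1) = cos²(22.2°) = 0.8572.
Thus l = 0.8572/(1 − 0.8572) ≈ 6.
Then |L| = ℏ√(6·7) = √42 ℏ.

l = 6, |L| = √42 ℏ ≈ 6.481ℏ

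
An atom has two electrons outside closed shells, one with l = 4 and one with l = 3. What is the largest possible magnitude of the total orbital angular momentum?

Angular momentum addition gives L = |l₁ − l₂|, …, l₁ + l₂.
So L can be 1, 2, 3, 4, 5, 6, 7.
The largest magnitude corresponds to L = 7: |L_tot| = ℏ√(7·8) = 2√14 ℏ.

|L_tot|_max = 2√14 ℏ ≈ 7.483ℏ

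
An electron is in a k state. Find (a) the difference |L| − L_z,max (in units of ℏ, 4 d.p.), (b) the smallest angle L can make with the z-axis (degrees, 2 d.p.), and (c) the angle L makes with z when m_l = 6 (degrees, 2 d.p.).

|L|−L_z,max ≈ 0.4833ℏ; θ_min ≈ 20.70°; θ(m_l=6) ≈ 36.70°

The letter k corresponds to l = 7.
|L| − L_z,max = (2√14 − 7)ℏ ≈ 0.4833ℏ.
cos θ_min = 7/√56, so θ_min ≈ 20.70°.
For m_l = 6: cos θ = 6/√56, θ ≈ 36.70°.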